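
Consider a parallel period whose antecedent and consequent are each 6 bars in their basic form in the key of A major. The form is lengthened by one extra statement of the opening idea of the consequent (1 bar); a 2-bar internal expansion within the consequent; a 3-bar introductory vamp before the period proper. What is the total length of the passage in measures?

18 measures

Basic parallel period: 6 + 6 = 12 bars.
12 (basic form) + 1 (extra statement) + 2 (internal expansion) + 3 (introduction) = 18.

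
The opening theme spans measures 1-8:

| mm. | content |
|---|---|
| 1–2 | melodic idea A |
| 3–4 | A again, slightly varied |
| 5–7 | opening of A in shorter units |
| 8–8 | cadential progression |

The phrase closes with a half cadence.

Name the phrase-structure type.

Basic idea (mm. 1–2) + its repetition (mm. 3-4) form the presentation; fragmentation and cadence (mm. 5–8) form the continuation — the 8-bar whole is a sentence.

sentence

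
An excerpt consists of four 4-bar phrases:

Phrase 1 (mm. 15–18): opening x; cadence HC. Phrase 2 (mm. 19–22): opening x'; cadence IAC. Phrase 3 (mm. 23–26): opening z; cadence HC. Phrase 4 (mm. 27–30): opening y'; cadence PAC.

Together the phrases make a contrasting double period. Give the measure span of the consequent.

measures 23–30

In a double period the first pair of phrases (ending imperfect authentic cadence) is the large antecedent and the second pair (ending perfect authentic cadence) is the large consequent; the consequent is measures 23–30.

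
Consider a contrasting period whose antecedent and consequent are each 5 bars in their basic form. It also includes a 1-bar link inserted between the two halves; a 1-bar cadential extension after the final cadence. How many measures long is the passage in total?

12 measures

Basic contrasting period: 5 + 5 = 10 bars.
10 (basic form) + 1 (link) + 1 (cadential extension) = 12.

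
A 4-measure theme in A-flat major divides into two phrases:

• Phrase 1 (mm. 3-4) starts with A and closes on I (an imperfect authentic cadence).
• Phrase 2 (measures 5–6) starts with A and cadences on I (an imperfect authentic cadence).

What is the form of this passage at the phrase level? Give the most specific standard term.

Both phrases have the same opening (A) and the same cadence (imperfect authentic cadence): the second is a restatement, not a consequent, so this is a repeated phrase rather than a period.

repeated phrase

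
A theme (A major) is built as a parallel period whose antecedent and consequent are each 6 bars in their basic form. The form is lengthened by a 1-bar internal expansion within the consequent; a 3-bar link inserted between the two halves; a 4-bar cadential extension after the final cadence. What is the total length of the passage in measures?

Basic parallel period: 6 + 6 = 12 bars.
12 (basic form) + 1 (internal expansion) + 3 (link) + 4 (cadential extension) = 20.

20 measures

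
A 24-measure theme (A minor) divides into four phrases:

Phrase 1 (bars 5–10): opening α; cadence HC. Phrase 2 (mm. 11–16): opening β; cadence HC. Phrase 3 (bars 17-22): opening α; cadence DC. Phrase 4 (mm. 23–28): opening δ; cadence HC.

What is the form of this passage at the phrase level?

Phrase 4 ends with a half cadence, no stronger than phrase 2's half cadence, so the four phrases do not form a double period; nor do phrases 3–4 duplicate 1–2, so it is not a repeated period. With no phrase reaching a conclusive cadence, the passage is a phrase group.

phrase group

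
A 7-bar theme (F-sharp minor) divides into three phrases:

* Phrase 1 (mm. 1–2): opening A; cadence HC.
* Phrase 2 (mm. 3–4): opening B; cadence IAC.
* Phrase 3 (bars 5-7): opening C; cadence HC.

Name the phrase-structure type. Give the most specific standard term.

phrase group

The final phrase closes with a half cadence, which is not stronger than the preceding imperfect authentic cadence; the 3 phrases lack an overall antecedent–consequent design and so form a phrase group.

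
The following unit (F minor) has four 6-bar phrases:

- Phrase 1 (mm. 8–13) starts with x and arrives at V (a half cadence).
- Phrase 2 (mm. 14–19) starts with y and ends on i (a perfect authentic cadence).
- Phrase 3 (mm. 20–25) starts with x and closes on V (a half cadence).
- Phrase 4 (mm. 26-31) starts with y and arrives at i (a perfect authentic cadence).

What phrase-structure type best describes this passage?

The cadence pattern HC–PAC–HC–PAC is weak–strong twice, and phrases 3–4 restate phrases 1–2: a period heard twice, not a double period (which would end weakly at phrase 2).

repeated period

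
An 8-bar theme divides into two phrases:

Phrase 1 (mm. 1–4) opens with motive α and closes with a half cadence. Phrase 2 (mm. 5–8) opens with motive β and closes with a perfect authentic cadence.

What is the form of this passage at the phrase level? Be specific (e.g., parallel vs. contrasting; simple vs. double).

Phrase 1 ends with a half cadence (weaker) and phrase 2 with a perfect authentic cadence (stronger): antecedent + consequent = a period.
The two phrases open with different material (α / β), so the period is contrasting.

contrasting period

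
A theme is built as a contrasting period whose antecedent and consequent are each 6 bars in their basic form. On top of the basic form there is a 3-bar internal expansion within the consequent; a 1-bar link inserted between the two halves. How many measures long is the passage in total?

16 measures

Basic contrasting period: 6 + 6 = 12 bars.
12 (basic form) + 3 (internal expansion) + 1 (link) = 16.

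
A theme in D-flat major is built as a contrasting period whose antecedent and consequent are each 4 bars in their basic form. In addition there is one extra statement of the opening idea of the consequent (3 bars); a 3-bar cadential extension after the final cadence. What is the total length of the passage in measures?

Basic contrasting period: 4 + 4 = 8 bars.
8 (basic form) + 3 (extra statement) + 3 (cadential extension) = 14.

14 measures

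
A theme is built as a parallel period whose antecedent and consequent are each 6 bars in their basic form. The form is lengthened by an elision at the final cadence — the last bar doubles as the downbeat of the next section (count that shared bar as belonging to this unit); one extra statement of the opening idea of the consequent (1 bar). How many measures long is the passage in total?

Basic parallel period: 6 + 6 = 12 bars.
12 (basic form) + 1 (extra statement) = 13.
The elision shares a bar with the next section but does not change this unit's count.

13 measures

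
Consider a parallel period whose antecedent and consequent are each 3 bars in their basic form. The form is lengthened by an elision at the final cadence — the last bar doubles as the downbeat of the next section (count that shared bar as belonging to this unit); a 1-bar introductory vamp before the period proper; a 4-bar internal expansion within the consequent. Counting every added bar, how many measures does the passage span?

11 measures

Basic parallel period: 3 + 3 = 6 bars.
6 (basic form) + 1 (introduction) + 4 (internal expansion) = 11.
The elision shares a bar with the next section but does not change this unit's count.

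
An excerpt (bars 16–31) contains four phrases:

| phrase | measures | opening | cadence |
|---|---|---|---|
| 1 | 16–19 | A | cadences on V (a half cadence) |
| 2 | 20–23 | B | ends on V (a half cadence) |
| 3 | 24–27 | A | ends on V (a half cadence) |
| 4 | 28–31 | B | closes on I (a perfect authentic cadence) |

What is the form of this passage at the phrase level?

parallel double period

Four phrases in two halves: the first half (bars 16–23) ends with a half cadence, the second (mm. 24-31) with a perfect authentic cadence — a large antecedent–consequent pair, i.e. a double period.
Phrase 3 begins with the same material as phrase 1, making it parallel.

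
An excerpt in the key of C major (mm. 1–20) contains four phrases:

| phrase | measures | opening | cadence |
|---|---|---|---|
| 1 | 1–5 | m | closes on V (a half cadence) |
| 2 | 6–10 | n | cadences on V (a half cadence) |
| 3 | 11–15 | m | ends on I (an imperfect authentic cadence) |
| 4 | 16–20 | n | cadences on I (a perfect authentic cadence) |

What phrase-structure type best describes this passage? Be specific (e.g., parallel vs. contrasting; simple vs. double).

parallel double period

Four phrases in two halves: the first half (measures 1–10) ends with a half cadence, the second (mm. 11–20) with a perfect authentic cadence — a large antecedent–consequent pair, i.e. a double period.
Phrase 3 begins with the same material as phrase 1, making it parallel.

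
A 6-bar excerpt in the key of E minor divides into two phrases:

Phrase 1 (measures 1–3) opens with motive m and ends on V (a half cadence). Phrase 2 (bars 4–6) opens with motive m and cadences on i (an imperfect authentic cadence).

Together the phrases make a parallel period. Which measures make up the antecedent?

measures 1–3

The phrase ending with the weaker cadence (half cadence) is the antecedent; the one ending more conclusively (imperfect authentic cadence) is the consequent. The antecedent is measures 1–3.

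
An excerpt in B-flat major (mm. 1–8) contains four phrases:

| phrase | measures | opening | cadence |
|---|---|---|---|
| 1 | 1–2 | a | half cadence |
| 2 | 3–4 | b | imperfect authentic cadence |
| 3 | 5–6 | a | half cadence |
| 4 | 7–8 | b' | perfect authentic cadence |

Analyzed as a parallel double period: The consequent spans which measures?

In a double period the four phrases pair into a large antecedent (phrases 1–2, ending imperfect authentic cadence) and a large consequent (phrases 3–4, ending perfect authentic cadence). The consequent spans bars 5–8.

measures 5–8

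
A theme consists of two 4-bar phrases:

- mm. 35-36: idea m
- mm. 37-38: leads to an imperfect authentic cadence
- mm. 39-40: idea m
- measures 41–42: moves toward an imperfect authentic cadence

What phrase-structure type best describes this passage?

Both phrases have the same opening (m) and the same cadence (imperfect authentic cadence): the second is a restatement, not a consequent, so this is a repeated phrase rather than a period.

repeated phrase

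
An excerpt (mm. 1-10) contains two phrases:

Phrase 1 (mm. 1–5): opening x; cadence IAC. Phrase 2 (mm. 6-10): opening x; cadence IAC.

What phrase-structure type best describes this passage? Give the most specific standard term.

repeated phrase

Both phrases have the same opening (x) and the same cadence (imperfect authentic cadence): the second is a restatement, not a consequent, so this is a repeated phrase rather than a period.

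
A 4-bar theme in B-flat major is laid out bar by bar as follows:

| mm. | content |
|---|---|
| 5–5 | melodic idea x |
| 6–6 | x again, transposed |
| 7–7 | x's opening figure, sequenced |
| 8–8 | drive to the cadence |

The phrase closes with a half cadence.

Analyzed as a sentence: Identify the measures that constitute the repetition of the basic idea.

measures 6–6

The presentation of a sentence is the basic idea (measure 5) plus its repetition (m. 6); the repetition of the basic idea is therefore m. 6.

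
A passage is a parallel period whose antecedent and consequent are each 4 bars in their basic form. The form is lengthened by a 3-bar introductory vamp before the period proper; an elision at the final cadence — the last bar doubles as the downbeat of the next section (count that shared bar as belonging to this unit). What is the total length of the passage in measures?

11 measures

Basic parallel period: 4 + 4 = 8 bars.
8 (basic form) + 3 (introduction) = 11.
The elision shares a bar with the next section but does not change this unit's count.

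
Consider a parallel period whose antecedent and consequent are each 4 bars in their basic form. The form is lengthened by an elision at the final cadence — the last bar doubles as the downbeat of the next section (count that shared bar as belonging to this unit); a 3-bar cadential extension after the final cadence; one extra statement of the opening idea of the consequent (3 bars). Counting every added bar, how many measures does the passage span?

14 measures

Basic parallel period: 4 + 4 = 8 bars.
8 (basic form) + 3 (cadential extension) + 3 (extra statement) = 14.
The elision shares a bar with the next section but does not change this unit's count.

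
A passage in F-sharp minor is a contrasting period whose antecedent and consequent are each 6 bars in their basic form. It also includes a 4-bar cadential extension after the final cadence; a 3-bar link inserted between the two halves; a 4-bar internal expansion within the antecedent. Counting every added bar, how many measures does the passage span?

Basic contrasting period: 6 + 6 = 12 bars.
12 (basic form) + 4 (cadential extension) + 3 (link) + 4 (internal expansion) = 23.

23 measures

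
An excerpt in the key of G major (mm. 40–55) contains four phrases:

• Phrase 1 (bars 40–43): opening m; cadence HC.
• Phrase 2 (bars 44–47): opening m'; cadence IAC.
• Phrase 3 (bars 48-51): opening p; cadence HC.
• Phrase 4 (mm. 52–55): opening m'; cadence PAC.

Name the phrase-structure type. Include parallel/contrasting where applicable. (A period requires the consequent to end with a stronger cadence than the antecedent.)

Four phrases in two halves: the first half (measures 40-47) ends with an imperfect authentic cadence, the second (mm. 48–55) with a perfect authentic cadence — a large antecedent–consequent pair, i.e. a double period.
Phrase 3 begins with different material from phrase 1, making it contrasting.

contrasting double period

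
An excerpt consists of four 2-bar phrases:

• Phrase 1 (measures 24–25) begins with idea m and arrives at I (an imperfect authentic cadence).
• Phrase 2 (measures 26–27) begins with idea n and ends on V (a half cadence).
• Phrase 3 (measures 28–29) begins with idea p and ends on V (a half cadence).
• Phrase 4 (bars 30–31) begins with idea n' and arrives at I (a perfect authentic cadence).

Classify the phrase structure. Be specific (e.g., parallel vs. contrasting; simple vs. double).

Four phrases in two halves: the first half (mm. 24–27) ends with a half cadence, the second (measures 28-31) with a perfect authentic cadence — a large antecedent–consequent pair, i.e. a double period.
Phrase 3 begins with different material from phrase 1, making it contrasting.

contrasting double period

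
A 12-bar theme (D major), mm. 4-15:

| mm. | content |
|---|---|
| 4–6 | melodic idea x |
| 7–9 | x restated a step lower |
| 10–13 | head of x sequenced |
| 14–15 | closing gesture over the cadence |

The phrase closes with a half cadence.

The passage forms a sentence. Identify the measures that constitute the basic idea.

The presentation of a sentence is the basic idea (measures 4–6) plus its repetition (bars 7–9); the basic idea is therefore mm. 4–6.

measures 4–6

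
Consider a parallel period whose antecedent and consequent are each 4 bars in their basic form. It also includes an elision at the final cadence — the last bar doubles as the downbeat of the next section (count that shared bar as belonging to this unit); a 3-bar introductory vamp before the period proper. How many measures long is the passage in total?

Basic parallel period: 4 + 4 = 8 bars.
8 (basic form) + 3 (introduction) = 11.
The elision shares a bar with the next section but does not change this unit's count.

11 measures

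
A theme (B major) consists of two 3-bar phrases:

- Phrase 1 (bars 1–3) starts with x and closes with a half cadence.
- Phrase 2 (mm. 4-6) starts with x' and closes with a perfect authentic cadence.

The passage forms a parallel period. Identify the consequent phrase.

phrase 2

The phrase ending with the weaker cadence (half cadence) is the antecedent; the one ending more conclusively (perfect authentic cadence) is the consequent. The consequent is phrase 2.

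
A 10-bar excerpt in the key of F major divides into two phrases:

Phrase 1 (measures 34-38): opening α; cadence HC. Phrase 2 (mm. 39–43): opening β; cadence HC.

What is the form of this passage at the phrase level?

phrase group

The second phrase closes with a half cadence, which is not stronger than the first phrase's half cadence; without a weak→strong cadential pair there is no antecedent–consequent relationship, so this is a phrase group rather than a period.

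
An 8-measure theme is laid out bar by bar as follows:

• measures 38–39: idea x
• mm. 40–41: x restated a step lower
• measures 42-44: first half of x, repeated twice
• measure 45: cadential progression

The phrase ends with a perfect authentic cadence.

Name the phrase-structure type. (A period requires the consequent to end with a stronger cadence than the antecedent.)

sentence

Basic idea (bars 38-39) + its repetition (bars 40-41) form the presentation; fragmentation and cadence (mm. 42–45) form the continuation — the 8-bar whole is a sentence.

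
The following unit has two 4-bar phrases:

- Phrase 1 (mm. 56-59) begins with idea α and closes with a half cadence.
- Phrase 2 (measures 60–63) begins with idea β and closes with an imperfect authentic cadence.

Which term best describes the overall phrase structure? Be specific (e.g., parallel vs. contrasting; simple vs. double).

contrasting period

Phrase 1 ends with a half cadence (weaker) and phrase 2 with an imperfect authentic cadence (stronger): antecedent + consequent = a period.
The two phrases open with different material (α / β), so the period is contrasting.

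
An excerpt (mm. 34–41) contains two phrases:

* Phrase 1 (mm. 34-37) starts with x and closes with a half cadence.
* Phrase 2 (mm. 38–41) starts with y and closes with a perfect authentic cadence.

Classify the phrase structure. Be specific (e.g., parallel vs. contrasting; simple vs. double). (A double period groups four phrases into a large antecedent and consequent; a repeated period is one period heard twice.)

contrasting period

Phrase 1 ends with a half cadence (weaker) and phrase 2 with a perfect authentic cadence (stronger): antecedent + consequent = a period.
The two phrases open with different material (x / y), so the period is contrasting.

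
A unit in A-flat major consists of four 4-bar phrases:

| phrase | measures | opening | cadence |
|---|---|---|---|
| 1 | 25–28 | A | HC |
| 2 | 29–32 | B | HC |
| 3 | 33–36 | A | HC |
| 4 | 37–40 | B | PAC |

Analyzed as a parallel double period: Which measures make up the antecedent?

measures 25–32

In a double period the four phrases pair into a large antecedent (phrases 1–2, ending half cadence) and a large consequent (phrases 3–4, ending perfect authentic cadence). The antecedent spans mm. 25–32.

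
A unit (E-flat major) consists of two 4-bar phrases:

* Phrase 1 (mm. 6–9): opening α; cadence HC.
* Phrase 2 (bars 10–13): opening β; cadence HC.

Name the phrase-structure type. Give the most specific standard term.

phrase group

The second phrase closes with a half cadence, which is not stronger than the first phrase's half cadence; without a weak→strong cadential pair there is no antecedent–consequent relationship, so this is a phrase group rather than a period.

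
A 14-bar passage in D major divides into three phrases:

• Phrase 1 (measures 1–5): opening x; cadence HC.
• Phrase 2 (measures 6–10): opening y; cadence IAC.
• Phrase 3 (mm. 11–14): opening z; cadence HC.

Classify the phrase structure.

phrase group

The final phrase closes with a half cadence, which is not stronger than the preceding imperfect authentic cadence; the 3 phrases lack an overall antecedent–consequent design and so form a phrase group.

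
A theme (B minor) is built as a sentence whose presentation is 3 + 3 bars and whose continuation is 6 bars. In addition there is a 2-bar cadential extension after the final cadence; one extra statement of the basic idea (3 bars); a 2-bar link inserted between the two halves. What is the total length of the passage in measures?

19 measures

Basic sentence: 3 + 3 + 6 = 12 bars.
12 (basic form) + 2 (cadential extension) + 3 (extra statement) + 2 (link) = 19.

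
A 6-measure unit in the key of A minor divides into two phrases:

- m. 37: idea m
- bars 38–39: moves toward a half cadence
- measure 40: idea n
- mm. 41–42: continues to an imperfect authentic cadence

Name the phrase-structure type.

contrasting period

Phrase 1 ends with a half cadence (weaker) and phrase 2 with an imperfect authentic cadence (stronger): antecedent + consequent = a period.
The two phrases open with different material (m / n), so the period is contrasting.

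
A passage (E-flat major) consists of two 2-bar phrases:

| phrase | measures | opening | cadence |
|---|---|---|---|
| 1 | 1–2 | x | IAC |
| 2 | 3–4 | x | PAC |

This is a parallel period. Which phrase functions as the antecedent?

phrase 1

The phrase ending with the weaker cadence (imperfect authentic cadence) is the antecedent; the one ending more conclusively (perfect authentic cadence) is the consequent. The antecedent is phrase 1.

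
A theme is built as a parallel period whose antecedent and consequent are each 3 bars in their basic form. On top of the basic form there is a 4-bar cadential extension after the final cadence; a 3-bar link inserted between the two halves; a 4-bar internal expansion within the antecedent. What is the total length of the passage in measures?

Basic parallel period: 3 + 3 = 6 bars.
6 (basic form) + 4 (cadential extension) + 3 (link) + 4 (internal expansion) = 17.

17 measures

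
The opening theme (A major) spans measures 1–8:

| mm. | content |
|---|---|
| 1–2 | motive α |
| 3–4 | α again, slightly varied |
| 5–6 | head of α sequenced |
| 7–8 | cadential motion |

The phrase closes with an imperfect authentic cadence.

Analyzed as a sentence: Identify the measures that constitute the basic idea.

The presentation of a sentence is the basic idea (mm. 1–2) plus its repetition (mm. 3–4); the basic idea is therefore measures 1–2.

measures 1–2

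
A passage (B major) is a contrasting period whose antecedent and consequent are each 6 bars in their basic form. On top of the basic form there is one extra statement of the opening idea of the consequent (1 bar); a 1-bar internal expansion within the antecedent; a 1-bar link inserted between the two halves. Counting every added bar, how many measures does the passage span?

Basic contrasting period: 6 + 6 = 12 bars.
12 (basic form) + 1 (extra statement) + 1 (internal expansion) + 1 (link) = 15.

15 measures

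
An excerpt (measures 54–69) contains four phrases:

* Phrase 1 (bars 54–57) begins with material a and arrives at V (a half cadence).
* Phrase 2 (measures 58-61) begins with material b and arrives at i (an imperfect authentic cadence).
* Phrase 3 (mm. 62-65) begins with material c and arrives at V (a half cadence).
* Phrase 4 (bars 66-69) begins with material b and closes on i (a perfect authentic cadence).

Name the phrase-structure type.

Four phrases in two halves: the first half (mm. 54-61) ends with an imperfect authentic cadence, the second (mm. 62–69) with a perfect authentic cadence — a large antecedent–consequent pair, i.e. a double period.
Phrase 3 begins with different material from phrase 1, making it contrasting.

contrasting double period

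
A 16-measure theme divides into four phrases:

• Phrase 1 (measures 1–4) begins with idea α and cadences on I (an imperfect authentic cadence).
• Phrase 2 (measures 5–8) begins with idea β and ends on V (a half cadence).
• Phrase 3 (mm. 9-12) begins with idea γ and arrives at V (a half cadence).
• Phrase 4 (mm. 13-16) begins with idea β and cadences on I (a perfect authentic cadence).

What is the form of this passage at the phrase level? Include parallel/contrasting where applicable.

Four phrases in two halves: the first half (bars 1–8) ends with a half cadence, the second (mm. 9-16) with a perfect authentic cadence — a large antecedent–consequent pair, i.e. a double period.
Phrase 3 begins with different material from phrase 1, making it contrasting.

contrasting double period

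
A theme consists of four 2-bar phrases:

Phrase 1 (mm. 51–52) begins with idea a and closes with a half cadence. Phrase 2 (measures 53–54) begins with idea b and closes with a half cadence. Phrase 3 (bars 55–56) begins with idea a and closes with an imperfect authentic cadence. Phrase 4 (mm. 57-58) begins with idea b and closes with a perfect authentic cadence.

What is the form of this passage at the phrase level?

Four phrases in two halves: the first half (mm. 51-54) ends with a half cadence, the second (bars 55–58) with a perfect authentic cadence — a large antecedent–consequent pair, i.e. a double period.
Phrase 3 begins with the same material as phrase 1, making it parallel.

parallel double period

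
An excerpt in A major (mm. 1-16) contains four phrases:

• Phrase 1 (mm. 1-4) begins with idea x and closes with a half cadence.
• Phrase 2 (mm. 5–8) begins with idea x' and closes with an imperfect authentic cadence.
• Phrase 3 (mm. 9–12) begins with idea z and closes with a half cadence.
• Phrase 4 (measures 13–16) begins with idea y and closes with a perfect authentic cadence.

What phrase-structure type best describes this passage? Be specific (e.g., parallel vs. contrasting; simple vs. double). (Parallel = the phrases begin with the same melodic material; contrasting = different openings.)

contrasting double period

Four phrases in two halves: the first half (bars 1–8) ends with an imperfect authentic cadence, the second (measures 9–16) with a perfect authentic cadence — a large antecedent–consequent pair, i.e. a double period.
Phrase 3 begins with different material from phrase 1, making it contrasting.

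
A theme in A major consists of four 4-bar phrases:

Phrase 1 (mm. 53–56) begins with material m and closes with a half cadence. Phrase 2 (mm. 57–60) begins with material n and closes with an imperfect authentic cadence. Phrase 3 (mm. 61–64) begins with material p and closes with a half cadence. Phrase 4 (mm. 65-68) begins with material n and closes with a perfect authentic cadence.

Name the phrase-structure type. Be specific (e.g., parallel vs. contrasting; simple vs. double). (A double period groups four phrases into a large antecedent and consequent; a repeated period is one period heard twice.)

Four phrases in two halves: the first half (bars 53–60) ends with an imperfect authentic cadence, the second (measures 61–68) with a perfect authentic cadence — a large antecedent–consequent pair, i.e. a double period.
Phrase 3 begins with different material from phrase 1, making it contrasting.

contrasting double period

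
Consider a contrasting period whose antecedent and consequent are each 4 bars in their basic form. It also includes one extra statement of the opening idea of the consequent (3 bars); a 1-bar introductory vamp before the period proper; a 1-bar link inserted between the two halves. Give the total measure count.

13 measures

Basic contrasting period: 4 + 4 = 8 bars.
8 (basic form) + 3 (extra statement) + 1 (introduction) + 1 (link) = 13.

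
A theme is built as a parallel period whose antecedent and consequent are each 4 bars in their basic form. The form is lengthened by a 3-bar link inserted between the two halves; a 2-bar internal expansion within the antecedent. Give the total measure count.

13 measures

Basic parallel period: 4 + 4 = 8 bars.
8 (basic form) + 3 (link) + 2 (internal expansion) = 13.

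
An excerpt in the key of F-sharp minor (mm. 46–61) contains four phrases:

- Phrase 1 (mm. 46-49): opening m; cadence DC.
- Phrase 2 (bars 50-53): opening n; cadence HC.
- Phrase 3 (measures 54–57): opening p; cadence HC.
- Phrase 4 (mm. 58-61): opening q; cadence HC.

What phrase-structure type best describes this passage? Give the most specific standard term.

Phrase 4 ends with a half cadence, no stronger than phrase 2's half cadence, so the four phrases do not form a double period; nor do phrases 3–4 duplicate 1–2, so it is not a repeated period. With no phrase reaching a conclusive cadence, the passage is a phrase group.

phrase group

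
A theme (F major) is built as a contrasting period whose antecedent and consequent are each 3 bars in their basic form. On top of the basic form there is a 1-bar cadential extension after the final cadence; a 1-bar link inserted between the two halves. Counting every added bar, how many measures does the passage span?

8 measures

Basic contrasting period: 3 + 3 = 6 bars.
6 (basic form) + 1 (cadential extension) + 1 (link) = 8.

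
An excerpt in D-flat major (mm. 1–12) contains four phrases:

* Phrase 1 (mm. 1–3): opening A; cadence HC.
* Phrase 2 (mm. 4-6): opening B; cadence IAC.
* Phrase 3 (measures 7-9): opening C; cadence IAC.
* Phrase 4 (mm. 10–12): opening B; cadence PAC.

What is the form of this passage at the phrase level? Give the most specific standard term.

contrasting double period

Four phrases in two halves: the first half (measures 1-6) ends with an imperfect authentic cadence, the second (mm. 7–12) with a perfect authentic cadence — a large antecedent–consequent pair, i.e. a double period.
Phrase 3 begins with different material from phrase 1, making it contrasting.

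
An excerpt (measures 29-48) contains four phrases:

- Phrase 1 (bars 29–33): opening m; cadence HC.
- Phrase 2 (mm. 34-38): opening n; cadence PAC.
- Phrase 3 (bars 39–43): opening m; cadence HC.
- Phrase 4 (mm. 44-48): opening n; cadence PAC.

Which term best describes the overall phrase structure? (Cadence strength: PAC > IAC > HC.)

The cadence pattern HC–PAC–HC–PAC is weak–strong twice, and phrases 3–4 restate phrases 1–2: a period heard twice, not a double period (which would end weakly at phrase 2).

repeated period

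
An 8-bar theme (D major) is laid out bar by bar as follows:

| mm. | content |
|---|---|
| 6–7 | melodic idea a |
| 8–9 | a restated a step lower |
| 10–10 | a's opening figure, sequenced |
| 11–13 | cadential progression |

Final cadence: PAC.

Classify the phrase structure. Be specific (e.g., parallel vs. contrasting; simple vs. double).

sentence

Basic idea (mm. 6–7) + its repetition (bars 8–9) form the presentation; fragmentation and cadence (mm. 10-13) form the continuation — the 8-bar whole is a sentence.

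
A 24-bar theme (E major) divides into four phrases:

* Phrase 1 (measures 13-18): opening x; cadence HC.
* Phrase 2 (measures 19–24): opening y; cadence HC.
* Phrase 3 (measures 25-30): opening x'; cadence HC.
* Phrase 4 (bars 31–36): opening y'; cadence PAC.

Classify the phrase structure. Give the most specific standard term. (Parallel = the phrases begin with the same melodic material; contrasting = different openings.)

Four phrases in two halves: the first half (mm. 13–24) ends with a half cadence, the second (measures 25–36) with a perfect authentic cadence — a large antecedent–consequent pair, i.e. a double period.
Phrase 3 begins with the same material as phrase 1, making it parallel.

parallel double period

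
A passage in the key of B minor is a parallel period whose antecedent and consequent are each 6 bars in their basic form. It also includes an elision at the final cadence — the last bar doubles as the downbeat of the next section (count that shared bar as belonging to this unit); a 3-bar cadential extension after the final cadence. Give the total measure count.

15 measures

Basic parallel period: 6 + 6 = 12 bars.
12 (basic form) + 3 (cadential extension) = 15.
The elision shares a bar with the next section but does not change this unit's count.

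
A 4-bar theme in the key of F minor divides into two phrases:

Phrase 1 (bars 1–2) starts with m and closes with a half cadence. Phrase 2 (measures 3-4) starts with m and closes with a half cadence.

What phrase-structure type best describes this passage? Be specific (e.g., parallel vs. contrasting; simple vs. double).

Both phrases have the same opening (m) and the same cadence (half cadence): the second is a restatement, not a consequent, so this is a repeated phrase rather than a period.

repeated phrase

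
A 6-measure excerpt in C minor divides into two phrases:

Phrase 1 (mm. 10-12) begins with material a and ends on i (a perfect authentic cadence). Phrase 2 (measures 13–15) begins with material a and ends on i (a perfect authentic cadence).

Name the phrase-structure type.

repeated phrase

Both phrases have the same opening (a) and the same cadence (perfect authentic cadence): the second is a restatement, not a consequent, so this is a repeated phrase rather than a period.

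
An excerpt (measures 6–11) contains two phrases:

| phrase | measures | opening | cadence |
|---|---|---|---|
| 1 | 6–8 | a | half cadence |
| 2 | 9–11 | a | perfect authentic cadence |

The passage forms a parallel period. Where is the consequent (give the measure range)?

measures 9–11

The antecedent is the phrase ending with the weaker cadence (half cadence, phrase 1) and the consequent the one ending more conclusively (perfect authentic cadence, phrase 2); the consequent is mm. 9-11.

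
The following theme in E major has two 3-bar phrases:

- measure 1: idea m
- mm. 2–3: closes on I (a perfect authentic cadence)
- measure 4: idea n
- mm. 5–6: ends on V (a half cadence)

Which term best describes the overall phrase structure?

The second phrase closes with a half cadence, which is not stronger than the first phrase's perfect authentic cadence; without a weak→strong cadential pair there is no antecedent–consequent relationship, so this is a phrase group rather than a period.

phrase group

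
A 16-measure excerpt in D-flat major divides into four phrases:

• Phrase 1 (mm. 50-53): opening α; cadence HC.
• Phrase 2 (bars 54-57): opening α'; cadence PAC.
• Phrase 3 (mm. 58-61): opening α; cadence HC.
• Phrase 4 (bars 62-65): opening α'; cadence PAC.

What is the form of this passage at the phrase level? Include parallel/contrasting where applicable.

The cadence pattern HC–PAC–HC–PAC is weak–strong twice, and phrases 3–4 restate phrases 1–2: a period heard twice, not a double period (which would end weakly at phrase 2).

repeated period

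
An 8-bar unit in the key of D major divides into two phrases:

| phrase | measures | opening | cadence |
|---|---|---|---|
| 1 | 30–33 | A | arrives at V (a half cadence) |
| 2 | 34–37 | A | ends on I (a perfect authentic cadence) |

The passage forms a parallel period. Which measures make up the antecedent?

The phrase ending with the weaker cadence (half cadence) is the antecedent; the one ending more conclusively (perfect authentic cadence) is the consequent. The antecedent is measures 30–33.

measures 30–33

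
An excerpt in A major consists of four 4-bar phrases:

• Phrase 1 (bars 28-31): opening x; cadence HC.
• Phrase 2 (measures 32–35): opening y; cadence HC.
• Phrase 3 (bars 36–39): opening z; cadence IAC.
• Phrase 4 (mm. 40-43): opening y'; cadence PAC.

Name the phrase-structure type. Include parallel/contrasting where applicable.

contrasting double period

Four phrases in two halves: the first half (bars 28–35) ends with a half cadence, the second (bars 36–43) with a perfect authentic cadence — a large antecedent–consequent pair, i.e. a double period.
Phrase 3 begins with different material from phrase 1, making it contrasting.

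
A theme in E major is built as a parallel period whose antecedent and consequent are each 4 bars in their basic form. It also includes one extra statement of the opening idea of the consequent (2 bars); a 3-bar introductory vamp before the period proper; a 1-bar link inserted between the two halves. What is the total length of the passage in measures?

14 measures

Basic parallel period: 4 + 4 = 8 bars.
8 (basic form) + 2 (extra statement) + 3 (introduction) + 1 (link) = 14.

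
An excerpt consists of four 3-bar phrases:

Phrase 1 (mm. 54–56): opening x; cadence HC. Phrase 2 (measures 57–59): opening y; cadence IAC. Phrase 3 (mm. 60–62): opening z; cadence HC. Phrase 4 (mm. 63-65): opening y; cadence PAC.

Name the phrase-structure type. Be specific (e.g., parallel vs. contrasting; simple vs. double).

Four phrases in two halves: the first half (mm. 54-59) ends with an imperfect authentic cadence, the second (mm. 60–65) with a perfect authentic cadence — a large antecedent–consequent pair, i.e. a double period.
Phrase 3 begins with different material from phrase 1, making it contrasting.

contrasting double period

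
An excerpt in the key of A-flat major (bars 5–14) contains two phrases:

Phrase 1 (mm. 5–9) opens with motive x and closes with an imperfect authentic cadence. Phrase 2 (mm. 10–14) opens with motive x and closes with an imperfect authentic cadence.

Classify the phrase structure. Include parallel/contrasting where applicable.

repeated phrase

Both phrases have the same opening (x) and the same cadence (imperfect authentic cadence): the second is a restatement, not a consequent, so this is a repeated phrase rather than a period.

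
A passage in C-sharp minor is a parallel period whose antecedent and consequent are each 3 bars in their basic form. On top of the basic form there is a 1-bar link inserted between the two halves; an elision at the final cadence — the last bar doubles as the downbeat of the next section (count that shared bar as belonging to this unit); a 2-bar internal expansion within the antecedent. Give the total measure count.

9 measures

Basic parallel period: 3 + 3 = 6 bars.
6 (basic form) + 1 (link) + 2 (internal expansion) = 9.
The elision shares a bar with the next section but does not change this unit's count.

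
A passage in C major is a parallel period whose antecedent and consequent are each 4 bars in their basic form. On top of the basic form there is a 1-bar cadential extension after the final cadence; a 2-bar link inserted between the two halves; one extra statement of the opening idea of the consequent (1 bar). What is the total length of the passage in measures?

12 measures

Basic parallel period: 4 + 4 = 8 bars.
8 (basic form) + 1 (cadential extension) + 2 (link) + 1 (extra statement) = 12.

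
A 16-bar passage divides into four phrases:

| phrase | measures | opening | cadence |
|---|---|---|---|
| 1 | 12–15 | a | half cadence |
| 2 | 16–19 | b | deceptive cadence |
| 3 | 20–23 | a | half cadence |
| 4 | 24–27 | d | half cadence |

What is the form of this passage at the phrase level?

phrase group

Phrase 4 ends with a half cadence, no stronger than phrase 2's deceptive cadence, so the four phrases do not form a double period; nor do phrases 3–4 duplicate 1–2, so it is not a repeated period. With no phrase reaching a conclusive cadence, the passage is a phrase group.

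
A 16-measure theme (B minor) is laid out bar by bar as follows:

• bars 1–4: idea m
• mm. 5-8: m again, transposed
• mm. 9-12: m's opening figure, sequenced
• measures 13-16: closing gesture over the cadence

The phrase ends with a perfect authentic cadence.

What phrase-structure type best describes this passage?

Basic idea (mm. 1-4) + its repetition (mm. 5–8) form the presentation; fragmentation and cadence (measures 9–16) form the continuation — the 16-bar whole is a sentence.

sentence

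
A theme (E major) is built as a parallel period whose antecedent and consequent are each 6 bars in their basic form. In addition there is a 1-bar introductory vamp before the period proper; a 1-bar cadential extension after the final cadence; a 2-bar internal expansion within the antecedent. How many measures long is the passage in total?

Basic parallel period: 6 + 6 = 12 bars.
12 (basic form) + 1 (introduction) + 1 (cadential extension) + 2 (internal expansion) = 16.

16 measures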